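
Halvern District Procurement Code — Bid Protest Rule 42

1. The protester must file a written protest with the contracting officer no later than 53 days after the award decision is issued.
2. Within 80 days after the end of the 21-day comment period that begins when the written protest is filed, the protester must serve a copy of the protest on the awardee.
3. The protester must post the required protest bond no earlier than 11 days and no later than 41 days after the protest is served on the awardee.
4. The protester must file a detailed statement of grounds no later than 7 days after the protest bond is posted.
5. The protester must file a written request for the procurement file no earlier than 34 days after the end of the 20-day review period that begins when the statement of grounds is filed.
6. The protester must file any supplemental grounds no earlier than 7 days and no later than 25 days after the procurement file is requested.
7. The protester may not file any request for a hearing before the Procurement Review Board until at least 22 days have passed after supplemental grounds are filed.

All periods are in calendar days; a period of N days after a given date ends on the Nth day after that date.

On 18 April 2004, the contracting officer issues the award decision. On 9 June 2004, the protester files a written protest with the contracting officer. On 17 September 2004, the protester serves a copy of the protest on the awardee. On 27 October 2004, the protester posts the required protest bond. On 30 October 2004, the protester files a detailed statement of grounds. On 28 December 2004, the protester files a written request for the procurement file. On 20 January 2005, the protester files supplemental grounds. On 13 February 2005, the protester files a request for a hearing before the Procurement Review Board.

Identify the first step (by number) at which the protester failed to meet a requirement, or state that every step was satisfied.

None — every step was satisfied

Step 1 — counting 53 days from 18 April 2004 (when the award decision is issued) gives a deadline of 10 June 2004; completed 9 June 2004, before the deadline.
Step 2 — counting 80 days from 30 June 2004 (end of the 21-day comment period, which began when the written protest is filed on 9 June 2004) gives a deadline of 18 September 2004; done 17 September 2004 — timely.
Step 3 — 11 and 41 days from 17 September 2004 (when the protest is served on the awardee) are 28 September 2004 and 28 October 2004 respectively; 27 October 2004 falls inside that range.
Step 4 — counting 7 days from 27 October 2004 (when the protest bond is posted) gives a deadline of 3 November 2004; completed 30 October 2004, before the deadline.
Step 5 — must wait 34 days from 19 November 2004 (end of the 20-day review period, which began when the statement of grounds is filed on 30 October 2004), so not before 23 December 2004; 28 December 2004 is on or after that date.
Step 6 — 7 and 25 days from 28 December 2004 (when the procurement file is requested) are 4 January 2005 and 22 January 2005 respectively; 20 January 2005 falls inside that range.
Step 7 — must wait 22 days from 20 January 2005 (when supplemental grounds are filed), so not before 11 February 2005; 13 February 2005 is on or after that date.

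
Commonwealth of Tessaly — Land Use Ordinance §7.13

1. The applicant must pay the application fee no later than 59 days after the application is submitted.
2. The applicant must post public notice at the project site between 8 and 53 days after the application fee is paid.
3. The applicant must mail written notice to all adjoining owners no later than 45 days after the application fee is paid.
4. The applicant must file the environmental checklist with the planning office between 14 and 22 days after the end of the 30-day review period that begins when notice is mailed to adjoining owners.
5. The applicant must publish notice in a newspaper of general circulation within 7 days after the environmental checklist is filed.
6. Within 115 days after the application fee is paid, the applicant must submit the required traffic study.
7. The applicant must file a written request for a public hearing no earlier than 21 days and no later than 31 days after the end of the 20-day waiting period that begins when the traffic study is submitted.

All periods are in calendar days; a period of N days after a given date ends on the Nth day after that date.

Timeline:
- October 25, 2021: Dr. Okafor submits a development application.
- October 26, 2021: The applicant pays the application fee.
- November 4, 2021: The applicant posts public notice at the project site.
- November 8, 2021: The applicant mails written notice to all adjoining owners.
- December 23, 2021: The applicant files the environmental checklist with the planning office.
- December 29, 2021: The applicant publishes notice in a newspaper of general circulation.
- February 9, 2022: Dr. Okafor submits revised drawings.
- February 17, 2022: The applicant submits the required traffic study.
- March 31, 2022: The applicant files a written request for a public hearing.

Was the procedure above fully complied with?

Yes

(1) due by October 25, 2021 + 59 days = December 23, 2021; completed October 26, 2021, before the deadline.
(2) the permitted window runs from October 26, 2021 + 8 = November 3, 2021 to October 26, 2021 + 53 = December 18, 2021; done November 4, 2021, which is between those dates.
(3) due by October 26, 2021 + 45 days = December 10, 2021; done November 8, 2021 — timely.
(4) the permitted window runs from December 8, 2021 + 14 = December 22, 2021 to December 8, 2021 + 22 = December 30, 2021; done December 23, 2021, which is between those dates.
(5) due by December 23, 2021 + 7 days = December 30, 2021; completed December 29, 2021, before the deadline.
(6) due by October 26, 2021 + 115 days = February 18, 2022; completed February 17, 2022, before the deadline.
(7) the permitted window runs from March 9, 2022 + 21 = March 30, 2022 to March 9, 2022 + 31 = April 9, 2022; done March 31, 2022, which is between those dates.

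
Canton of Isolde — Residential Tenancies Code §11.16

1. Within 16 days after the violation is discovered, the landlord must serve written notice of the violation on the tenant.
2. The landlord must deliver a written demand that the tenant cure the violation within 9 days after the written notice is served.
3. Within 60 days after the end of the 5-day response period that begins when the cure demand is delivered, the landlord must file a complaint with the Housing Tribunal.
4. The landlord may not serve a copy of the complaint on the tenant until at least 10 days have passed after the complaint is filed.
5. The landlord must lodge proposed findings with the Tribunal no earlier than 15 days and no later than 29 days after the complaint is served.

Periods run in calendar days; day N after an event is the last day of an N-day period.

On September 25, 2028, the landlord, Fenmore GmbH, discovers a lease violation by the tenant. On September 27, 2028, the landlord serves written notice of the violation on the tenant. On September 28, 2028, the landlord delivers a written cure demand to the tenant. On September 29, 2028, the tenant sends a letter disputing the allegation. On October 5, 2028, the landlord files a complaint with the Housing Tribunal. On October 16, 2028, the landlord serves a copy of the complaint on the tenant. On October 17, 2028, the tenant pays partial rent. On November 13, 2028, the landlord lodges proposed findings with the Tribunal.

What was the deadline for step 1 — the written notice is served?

Step 1 runs from September 25, 2028, when the violation is discovered. 16 days after September 25, 2028 is October 11, 2028.

October 11, 2028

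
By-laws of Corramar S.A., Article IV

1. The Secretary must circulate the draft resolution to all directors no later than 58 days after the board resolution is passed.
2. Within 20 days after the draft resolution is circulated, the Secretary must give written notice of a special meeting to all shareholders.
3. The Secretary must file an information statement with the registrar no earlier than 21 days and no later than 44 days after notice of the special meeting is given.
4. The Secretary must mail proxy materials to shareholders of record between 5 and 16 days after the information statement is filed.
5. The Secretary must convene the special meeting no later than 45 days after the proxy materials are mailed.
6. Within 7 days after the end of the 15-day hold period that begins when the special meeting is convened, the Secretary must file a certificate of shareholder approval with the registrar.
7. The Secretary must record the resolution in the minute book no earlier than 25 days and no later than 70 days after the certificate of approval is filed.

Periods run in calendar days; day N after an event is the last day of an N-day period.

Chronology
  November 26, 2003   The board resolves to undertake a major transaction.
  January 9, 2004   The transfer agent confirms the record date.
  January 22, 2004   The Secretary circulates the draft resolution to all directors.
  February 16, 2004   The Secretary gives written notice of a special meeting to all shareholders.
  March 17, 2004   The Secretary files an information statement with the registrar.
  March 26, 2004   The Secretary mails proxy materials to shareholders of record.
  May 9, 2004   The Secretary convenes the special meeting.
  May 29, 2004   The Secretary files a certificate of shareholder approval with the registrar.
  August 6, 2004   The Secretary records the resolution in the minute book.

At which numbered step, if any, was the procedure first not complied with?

Step 2

(1) due by November 26, 2003 + 58 days = January 23, 2004; completed January 22, 2004, before the deadline.
(2) due by January 22, 2004 + 20 days = February 11, 2004; not done until February 16, 2004, 5 days after the deadline.
That is the first point of non-compliance.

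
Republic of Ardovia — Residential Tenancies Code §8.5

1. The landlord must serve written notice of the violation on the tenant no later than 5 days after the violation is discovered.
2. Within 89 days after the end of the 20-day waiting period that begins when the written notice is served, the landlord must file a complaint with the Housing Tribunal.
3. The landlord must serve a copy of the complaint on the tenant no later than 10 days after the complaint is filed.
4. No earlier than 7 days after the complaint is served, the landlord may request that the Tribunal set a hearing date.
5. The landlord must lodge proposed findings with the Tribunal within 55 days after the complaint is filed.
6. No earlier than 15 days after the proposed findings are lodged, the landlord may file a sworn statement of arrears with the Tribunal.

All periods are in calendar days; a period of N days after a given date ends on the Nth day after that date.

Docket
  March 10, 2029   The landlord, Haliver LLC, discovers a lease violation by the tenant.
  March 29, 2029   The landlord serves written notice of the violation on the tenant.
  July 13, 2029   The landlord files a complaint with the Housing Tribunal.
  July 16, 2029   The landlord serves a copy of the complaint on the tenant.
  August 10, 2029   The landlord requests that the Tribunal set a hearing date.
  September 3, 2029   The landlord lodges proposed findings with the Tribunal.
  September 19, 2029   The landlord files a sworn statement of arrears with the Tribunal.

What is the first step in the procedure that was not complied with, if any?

Step 1: 5 days after March 10, 2029 (when the violation is discovered) is March 15, 2029; done March 29, 2029 — 14 days late.
That is the first point of non-compliance.

Step 1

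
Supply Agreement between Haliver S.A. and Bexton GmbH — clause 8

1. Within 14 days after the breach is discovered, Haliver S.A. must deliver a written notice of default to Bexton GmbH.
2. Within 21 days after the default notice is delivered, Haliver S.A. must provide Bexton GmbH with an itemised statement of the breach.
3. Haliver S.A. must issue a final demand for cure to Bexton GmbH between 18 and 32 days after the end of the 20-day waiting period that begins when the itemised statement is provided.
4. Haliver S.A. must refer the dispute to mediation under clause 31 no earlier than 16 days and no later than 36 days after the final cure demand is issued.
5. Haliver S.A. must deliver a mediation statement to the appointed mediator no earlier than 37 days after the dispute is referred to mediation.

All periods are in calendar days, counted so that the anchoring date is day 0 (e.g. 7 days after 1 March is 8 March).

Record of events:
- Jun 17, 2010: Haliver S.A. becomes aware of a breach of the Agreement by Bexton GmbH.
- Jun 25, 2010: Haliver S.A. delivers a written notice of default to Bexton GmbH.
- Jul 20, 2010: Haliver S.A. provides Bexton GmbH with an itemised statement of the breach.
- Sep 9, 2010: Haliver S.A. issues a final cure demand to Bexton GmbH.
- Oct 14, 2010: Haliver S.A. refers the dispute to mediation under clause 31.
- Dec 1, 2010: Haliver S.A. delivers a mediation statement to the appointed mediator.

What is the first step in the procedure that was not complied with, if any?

Step 1 — counting 14 days from Jun 17, 2010 (when the breach is discovered) gives a deadline of Jul 1, 2010; Jun 25, 2010 is within that limit.
Step 2 — counting 21 days from Jun 25, 2010 (when the default notice is delivered) gives a deadline of Jul 16, 2010; done Jul 20, 2010 — 4 days late.

Step 2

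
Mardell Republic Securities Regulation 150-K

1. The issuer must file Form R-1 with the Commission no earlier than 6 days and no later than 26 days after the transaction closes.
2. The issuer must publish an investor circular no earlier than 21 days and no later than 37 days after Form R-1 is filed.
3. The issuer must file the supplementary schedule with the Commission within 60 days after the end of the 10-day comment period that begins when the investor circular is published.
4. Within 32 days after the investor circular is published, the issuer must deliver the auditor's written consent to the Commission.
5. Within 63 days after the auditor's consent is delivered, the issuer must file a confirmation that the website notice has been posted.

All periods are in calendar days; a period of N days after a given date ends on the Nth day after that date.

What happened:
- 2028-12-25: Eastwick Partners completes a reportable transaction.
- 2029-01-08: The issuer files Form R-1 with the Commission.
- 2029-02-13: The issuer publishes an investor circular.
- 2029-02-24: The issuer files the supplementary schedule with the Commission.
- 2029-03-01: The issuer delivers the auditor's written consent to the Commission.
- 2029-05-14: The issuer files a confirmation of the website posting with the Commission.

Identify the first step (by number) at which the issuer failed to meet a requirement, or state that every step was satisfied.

Step 5

Step 1: the window is 6–26 days after 2028-12-25 (when the transaction closes), so 2028-12-31 through 2029-01-20; done 2029-01-08 — within the window.
Step 2: the window is 21–37 days after 2029-01-08 (when Form R-1 is filed), so 2029-01-29 through 2029-02-14; done 2029-02-13, which is between those dates.
Step 3: 60 days after 2029-02-23 (end of the 10-day comment period, which began when the investor circular is published on 2029-02-13) is 2029-04-24; done 2029-02-24 — timely.
Step 4: 32 days after 2029-02-13 (when the investor circular is published) is 2029-03-17; completed 2029-03-01, before the deadline.
Step 5: 63 days after 2029-03-01 (when the auditor's consent is delivered) is 2029-05-03; not done until 2029-05-14, 11 days after the deadline.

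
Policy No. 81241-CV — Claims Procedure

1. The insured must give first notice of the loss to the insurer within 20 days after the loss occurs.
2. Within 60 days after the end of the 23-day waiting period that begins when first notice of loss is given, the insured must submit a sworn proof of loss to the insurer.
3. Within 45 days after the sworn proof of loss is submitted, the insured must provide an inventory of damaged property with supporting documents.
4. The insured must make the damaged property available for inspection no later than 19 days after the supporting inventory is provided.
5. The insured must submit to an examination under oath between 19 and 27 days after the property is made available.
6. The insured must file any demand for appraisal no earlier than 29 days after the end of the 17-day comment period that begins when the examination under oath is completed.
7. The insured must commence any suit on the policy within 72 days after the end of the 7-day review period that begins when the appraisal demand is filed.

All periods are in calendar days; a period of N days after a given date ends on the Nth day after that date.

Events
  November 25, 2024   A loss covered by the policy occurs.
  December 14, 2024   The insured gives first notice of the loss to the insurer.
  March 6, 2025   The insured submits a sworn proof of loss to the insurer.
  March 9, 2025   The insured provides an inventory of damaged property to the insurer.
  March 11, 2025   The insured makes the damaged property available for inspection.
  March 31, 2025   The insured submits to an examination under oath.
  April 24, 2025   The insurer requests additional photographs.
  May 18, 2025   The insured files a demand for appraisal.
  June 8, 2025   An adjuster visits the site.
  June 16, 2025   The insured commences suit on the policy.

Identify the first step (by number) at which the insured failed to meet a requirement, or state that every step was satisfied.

(1) due by November 25, 2024 + 20 days = December 15, 2024; December 14, 2024 is within that limit.
(2) due by January 6, 2025 + 60 days = March 7, 2025; done March 6, 2025 — timely.
(3) due by March 6, 2025 + 45 days = April 20, 2025; done March 9, 2025 — timely.
(4) due by March 9, 2025 + 19 days = March 28, 2025; done March 11, 2025 — timely.
(5) the permitted window runs from March 11, 2025 + 19 = March 30, 2025 to March 11, 2025 + 27 = April 7, 2025; done March 31, 2025, which is between those dates.
(6) permitted from April 17, 2025 + 29 days = May 16, 2025 onward; done May 18, 2025, after the minimum wait.
(7) due by May 25, 2025 + 72 days = August 5, 2025; completed June 16, 2025, before the deadline.

None — every step was satisfied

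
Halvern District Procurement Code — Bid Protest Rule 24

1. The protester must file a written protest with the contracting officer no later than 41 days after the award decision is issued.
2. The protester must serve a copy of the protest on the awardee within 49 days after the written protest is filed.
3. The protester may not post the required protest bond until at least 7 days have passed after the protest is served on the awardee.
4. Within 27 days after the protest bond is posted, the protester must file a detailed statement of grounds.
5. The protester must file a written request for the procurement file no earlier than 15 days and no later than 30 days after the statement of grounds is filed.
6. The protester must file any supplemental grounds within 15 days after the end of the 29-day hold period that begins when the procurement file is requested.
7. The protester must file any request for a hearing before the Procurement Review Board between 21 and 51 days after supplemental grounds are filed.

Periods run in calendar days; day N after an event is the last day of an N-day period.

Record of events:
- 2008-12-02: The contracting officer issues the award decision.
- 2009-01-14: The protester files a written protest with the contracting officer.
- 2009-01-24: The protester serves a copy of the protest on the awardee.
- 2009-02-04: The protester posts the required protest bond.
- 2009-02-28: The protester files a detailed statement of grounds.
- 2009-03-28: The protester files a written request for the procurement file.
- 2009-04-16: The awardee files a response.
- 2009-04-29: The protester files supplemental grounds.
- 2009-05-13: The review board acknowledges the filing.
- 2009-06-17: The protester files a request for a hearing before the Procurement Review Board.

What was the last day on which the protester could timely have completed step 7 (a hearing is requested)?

Step 7 runs from 2009-04-29, when supplemental grounds are filed. The window is 21–51 days after 2009-04-29; it closes on 2009-06-19.

2009-06-19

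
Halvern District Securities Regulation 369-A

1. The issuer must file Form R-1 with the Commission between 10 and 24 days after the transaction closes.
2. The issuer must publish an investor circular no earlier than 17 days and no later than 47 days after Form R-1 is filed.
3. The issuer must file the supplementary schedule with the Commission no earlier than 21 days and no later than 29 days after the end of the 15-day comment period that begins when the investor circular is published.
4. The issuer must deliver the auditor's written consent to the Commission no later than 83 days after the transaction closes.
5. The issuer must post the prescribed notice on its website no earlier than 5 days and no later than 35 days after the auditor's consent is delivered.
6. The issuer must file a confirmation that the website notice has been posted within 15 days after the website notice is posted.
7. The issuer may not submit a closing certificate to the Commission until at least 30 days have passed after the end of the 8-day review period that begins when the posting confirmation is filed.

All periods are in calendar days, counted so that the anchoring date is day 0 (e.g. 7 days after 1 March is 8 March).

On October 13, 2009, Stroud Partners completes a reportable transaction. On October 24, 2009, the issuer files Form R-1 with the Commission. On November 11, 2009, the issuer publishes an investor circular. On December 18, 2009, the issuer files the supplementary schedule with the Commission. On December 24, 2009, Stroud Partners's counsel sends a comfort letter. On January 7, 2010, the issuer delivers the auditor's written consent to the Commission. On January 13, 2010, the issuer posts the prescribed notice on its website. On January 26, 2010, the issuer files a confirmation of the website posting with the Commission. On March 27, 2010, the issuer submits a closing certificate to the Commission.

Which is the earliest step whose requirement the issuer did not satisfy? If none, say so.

Step 4

Step 1 — 10 and 24 days from October 13, 2009 (when the transaction closes) are October 23, 2009 and November 6, 2009 respectively; done October 24, 2009 — within the window.
Step 2 — 17 and 47 days from October 24, 2009 (when Form R-1 is filed) are November 10, 2009 and December 10, 2009 respectively; done November 11, 2009 — within the window.
Step 3 — 21 and 29 days from November 26, 2009 (end of the 15-day comment period, which began when the investor circular is published on November 11, 2009) are December 17, 2009 and December 25, 2009 respectively; December 18, 2009 falls inside that range.
Step 4 — counting 83 days from October 13, 2009 (when the transaction closes) gives a deadline of January 4, 2010; done January 7, 2010 — 3 days late.
No need to go further; step 4 was not satisfied.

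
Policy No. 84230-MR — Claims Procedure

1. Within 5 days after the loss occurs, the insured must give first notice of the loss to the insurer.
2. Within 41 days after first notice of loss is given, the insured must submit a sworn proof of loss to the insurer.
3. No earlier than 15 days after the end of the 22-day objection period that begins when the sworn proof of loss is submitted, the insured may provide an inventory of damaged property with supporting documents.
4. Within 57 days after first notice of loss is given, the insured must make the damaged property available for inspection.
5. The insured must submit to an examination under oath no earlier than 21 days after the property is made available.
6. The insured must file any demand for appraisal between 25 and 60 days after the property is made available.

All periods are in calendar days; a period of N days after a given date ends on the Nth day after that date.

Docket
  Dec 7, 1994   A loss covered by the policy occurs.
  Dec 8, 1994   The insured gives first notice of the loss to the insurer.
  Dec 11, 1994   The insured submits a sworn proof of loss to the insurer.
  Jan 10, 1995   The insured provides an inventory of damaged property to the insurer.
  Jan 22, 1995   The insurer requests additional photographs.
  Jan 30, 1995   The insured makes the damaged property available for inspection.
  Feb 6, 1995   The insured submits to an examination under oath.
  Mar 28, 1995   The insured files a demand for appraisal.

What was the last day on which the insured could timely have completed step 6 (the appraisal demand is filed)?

Mar 31, 1995

Step 6 runs from Jan 30, 1995, when the property is made available. The window is 25–60 days after Jan 30, 1995; it closes on Mar 31, 1995.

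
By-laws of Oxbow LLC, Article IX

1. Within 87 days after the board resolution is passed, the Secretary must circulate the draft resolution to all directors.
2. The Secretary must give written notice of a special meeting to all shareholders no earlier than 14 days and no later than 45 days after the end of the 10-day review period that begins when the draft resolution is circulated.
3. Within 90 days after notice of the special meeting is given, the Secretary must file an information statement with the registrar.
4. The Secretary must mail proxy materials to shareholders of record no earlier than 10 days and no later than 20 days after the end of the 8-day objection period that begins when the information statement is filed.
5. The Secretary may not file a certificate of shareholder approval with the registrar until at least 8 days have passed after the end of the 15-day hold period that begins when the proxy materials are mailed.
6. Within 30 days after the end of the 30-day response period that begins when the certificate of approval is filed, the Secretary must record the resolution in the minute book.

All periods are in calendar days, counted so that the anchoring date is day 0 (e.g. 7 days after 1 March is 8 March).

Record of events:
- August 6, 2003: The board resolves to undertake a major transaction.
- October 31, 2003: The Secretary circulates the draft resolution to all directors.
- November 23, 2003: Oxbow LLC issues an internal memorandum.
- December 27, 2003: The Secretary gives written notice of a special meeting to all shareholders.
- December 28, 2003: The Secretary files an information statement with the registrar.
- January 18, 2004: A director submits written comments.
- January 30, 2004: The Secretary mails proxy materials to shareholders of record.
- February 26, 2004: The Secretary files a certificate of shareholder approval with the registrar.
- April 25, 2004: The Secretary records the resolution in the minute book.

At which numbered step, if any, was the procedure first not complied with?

(1) due by August 6, 2003 + 87 days = November 1, 2003; October 31, 2003 is within that limit.
(2) the permitted window runs from November 10, 2003 + 14 = November 24, 2003 to November 10, 2003 + 45 = December 25, 2003; done December 27, 2003 — 2 days after the window closed.
The procedure was therefore not followed at step 2.

Step 2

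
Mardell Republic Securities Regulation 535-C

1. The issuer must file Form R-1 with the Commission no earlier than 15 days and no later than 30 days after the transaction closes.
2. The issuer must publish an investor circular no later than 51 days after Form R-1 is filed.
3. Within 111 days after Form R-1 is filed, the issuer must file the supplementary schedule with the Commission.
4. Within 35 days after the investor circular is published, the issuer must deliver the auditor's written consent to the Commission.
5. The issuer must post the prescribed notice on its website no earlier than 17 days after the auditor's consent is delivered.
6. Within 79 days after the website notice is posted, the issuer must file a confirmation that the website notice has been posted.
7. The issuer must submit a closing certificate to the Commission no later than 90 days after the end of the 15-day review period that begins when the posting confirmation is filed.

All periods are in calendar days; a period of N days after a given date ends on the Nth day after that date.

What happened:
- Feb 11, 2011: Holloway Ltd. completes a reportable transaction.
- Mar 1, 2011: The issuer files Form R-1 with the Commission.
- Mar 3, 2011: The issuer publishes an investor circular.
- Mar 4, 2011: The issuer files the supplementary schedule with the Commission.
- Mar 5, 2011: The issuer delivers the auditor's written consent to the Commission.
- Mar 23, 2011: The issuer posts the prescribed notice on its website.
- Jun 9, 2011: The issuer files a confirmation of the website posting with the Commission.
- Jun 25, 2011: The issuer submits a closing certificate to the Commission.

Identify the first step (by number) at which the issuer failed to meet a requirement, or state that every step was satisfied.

None — every step was satisfied

(1) the permitted window runs from Feb 11, 2011 + 15 = Feb 26, 2011 to Feb 11, 2011 + 30 = Mar 13, 2011; Mar 1, 2011 falls inside that range.
(2) due by Mar 1, 2011 + 51 days = Apr 21, 2011; Mar 3, 2011 is within that limit.
(3) due by Mar 1, 2011 + 111 days = Jun 20, 2011; Mar 4, 2011 is within that limit.
(4) due by Mar 3, 2011 + 35 days = Apr 7, 2011; completed Mar 5, 2011, before the deadline.
(5) permitted from Mar 5, 2011 + 17 days = Mar 22, 2011 onward; done Mar 23, 2011 — permitted.
(6) due by Mar 23, 2011 + 79 days = Jun 10, 2011; done Jun 9, 2011 — timely.
(7) due by Jun 24, 2011 + 90 days = Sep 22, 2011; Jun 25, 2011 is within that limit.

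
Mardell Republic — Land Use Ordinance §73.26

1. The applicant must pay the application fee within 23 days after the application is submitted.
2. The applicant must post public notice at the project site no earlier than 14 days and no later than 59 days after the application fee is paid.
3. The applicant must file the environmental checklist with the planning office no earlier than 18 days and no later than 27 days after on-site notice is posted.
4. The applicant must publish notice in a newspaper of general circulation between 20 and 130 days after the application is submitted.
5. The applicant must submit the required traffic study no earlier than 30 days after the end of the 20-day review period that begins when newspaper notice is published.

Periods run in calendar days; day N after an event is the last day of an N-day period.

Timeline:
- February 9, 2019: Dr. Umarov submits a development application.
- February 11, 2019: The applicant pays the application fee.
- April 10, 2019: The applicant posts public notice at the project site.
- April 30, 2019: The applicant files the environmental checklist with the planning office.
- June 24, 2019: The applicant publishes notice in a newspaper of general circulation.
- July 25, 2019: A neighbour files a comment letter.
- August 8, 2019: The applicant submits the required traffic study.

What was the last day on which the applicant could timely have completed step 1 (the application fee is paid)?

March 4, 2019

Step 1 runs from February 9, 2019, when the application is submitted. 23 days after February 9, 2019 is March 4, 2019.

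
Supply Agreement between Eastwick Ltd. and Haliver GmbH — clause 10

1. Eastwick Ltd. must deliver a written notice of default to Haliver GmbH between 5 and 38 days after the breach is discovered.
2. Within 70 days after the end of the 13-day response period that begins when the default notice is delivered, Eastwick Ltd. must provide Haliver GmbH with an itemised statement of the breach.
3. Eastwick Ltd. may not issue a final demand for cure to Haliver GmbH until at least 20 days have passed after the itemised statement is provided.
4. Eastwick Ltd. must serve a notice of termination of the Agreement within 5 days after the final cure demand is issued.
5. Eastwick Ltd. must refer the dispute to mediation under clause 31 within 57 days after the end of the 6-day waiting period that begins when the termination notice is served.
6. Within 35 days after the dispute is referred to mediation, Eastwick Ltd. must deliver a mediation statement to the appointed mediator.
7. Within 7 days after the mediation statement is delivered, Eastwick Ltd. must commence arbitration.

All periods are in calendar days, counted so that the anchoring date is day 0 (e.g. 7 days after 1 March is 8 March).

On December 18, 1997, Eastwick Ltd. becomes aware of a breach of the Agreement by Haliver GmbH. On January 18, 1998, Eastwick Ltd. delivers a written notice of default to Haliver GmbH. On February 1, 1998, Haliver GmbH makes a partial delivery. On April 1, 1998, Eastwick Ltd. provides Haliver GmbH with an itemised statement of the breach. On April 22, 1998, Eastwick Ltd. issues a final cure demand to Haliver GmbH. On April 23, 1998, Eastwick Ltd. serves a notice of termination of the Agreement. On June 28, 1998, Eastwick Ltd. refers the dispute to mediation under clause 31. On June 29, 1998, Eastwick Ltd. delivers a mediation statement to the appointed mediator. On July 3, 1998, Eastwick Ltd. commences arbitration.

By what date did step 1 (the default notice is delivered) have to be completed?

Step 1 runs from December 18, 1997, when the breach is discovered. The window is 5–38 days after December 18, 1997; it closes on January 25, 1998.

January 25, 1998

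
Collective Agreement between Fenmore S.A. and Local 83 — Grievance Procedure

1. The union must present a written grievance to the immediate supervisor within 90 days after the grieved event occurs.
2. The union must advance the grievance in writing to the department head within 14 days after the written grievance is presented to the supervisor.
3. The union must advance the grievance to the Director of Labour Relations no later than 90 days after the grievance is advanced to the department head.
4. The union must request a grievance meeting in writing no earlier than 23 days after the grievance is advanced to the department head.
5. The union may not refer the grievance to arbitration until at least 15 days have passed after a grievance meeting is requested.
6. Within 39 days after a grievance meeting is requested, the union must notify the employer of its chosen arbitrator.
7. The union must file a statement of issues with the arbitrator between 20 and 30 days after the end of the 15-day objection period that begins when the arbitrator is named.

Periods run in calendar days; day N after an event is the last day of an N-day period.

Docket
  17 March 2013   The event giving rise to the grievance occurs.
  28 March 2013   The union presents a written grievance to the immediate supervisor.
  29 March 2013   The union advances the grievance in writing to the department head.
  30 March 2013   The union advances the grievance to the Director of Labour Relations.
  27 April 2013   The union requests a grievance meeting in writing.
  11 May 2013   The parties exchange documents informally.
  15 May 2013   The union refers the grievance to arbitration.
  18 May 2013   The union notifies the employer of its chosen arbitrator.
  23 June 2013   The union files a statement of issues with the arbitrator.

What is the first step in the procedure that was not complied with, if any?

None — every step was satisfied

Step 1 — counting 90 days from 17 March 2013 (when the grieved event occurs) gives a deadline of 15 June 2013; 28 March 2013 is within that limit.
Step 2 — counting 14 days from 28 March 2013 (when the written grievance is presented to the supervisor) gives a deadline of 11 April 2013; done 29 March 2013 — timely.
Step 3 — counting 90 days from 29 March 2013 (when the grievance is advanced to the department head) gives a deadline of 27 June 2013; done 30 March 2013 — timely.
Step 4 — must wait 23 days from 29 March 2013 (when the grievance is advanced to the department head), so not before 21 April 2013; done 27 April 2013 — permitted.
Step 5 — must wait 15 days from 27 April 2013 (when a grievance meeting is requested), so not before 12 May 2013; 15 May 2013 is on or after that date.
Step 6 — counting 39 days from 27 April 2013 (when a grievance meeting is requested) gives a deadline of 5 June 2013; 18 May 2013 is within that limit.
Step 7 — 20 and 30 days from 2 June 2013 (end of the 15-day objection period, which began when the arbitrator is named on 18 May 2013) are 22 June 2013 and 2 July 2013 respectively; done 23 June 2013 — within the window.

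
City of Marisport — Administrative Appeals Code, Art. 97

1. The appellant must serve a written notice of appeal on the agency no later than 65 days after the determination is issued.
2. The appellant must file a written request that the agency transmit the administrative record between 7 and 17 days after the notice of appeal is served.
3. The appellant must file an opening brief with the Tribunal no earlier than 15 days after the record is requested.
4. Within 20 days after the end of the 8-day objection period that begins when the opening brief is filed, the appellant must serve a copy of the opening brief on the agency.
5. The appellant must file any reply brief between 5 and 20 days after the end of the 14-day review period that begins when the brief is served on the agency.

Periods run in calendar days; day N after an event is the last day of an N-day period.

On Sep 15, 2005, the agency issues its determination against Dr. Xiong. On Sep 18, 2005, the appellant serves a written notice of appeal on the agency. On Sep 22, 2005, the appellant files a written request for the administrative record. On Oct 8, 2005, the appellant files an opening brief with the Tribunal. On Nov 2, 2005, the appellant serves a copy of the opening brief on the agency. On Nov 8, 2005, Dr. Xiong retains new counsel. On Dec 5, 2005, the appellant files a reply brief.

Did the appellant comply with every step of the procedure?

(1) due by Sep 15, 2005 + 65 days = Nov 19, 2005; done Sep 18, 2005 — timely.
(2) the permitted window runs from Sep 18, 2005 + 7 = Sep 25, 2005 to Sep 18, 2005 + 17 = Oct 5, 2005; Sep 22, 2005 is 3 days too early.
The procedure was therefore not followed at step 2.

No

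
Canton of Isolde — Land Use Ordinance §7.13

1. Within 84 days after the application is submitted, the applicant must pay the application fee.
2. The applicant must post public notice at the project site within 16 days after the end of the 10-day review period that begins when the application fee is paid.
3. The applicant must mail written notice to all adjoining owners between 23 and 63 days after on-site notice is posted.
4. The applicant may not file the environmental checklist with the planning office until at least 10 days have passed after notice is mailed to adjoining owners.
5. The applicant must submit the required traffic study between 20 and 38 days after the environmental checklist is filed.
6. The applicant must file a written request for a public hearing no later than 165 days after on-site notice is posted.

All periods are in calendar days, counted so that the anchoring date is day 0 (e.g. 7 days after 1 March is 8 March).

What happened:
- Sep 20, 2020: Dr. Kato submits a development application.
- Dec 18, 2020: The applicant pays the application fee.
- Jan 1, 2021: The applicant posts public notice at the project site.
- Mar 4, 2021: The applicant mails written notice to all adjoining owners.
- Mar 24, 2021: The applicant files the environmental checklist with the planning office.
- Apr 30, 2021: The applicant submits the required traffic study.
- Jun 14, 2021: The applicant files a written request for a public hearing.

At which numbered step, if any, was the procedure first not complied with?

(1) due by Sep 20, 2020 + 84 days = Dec 13, 2020; not done until Dec 18, 2020, 5 days after the deadline.

Step 1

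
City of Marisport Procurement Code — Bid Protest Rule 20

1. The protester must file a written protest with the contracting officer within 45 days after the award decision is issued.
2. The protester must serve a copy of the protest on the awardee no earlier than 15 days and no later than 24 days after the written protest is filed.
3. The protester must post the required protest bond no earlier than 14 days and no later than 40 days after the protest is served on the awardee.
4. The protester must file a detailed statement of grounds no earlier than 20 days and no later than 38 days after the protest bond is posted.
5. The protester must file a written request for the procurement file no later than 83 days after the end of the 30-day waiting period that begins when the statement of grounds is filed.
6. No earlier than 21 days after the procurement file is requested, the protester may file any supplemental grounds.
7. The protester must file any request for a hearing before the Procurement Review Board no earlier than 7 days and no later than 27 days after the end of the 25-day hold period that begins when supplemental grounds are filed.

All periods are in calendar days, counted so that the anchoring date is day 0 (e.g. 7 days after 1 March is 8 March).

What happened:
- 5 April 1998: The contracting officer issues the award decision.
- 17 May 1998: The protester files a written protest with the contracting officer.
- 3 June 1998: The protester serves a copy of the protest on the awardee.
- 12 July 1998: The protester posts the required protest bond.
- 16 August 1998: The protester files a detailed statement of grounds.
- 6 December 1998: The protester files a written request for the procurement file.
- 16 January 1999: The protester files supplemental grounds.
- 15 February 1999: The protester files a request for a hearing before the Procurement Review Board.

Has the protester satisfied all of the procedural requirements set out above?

Step 1 — counting 45 days from 5 April 1998 (when the award decision is issued) gives a deadline of 20 May 1998; done 17 May 1998 — timely.
Step 2 — 15 and 24 days from 17 May 1998 (when the written protest is filed) are 1 June 1998 and 10 June 1998 respectively; 3 June 1998 falls inside that range.
Step 3 — 14 and 40 days from 3 June 1998 (when the protest is served on the awardee) are 17 June 1998 and 13 July 1998 respectively; done 12 July 1998, which is between those dates.
Step 4 — 20 and 38 days from 12 July 1998 (when the protest bond is posted) are 1 August 1998 and 19 August 1998 respectively; done 16 August 1998 — within the window.
Step 5 — counting 83 days from 15 September 1998 (end of the 30-day waiting period, which began when the statement of grounds is filed on 16 August 1998) gives a deadline of 7 December 1998; 6 December 1998 is within that limit.
Step 6 — must wait 21 days from 6 December 1998 (when the procurement file is requested), so not before 27 December 1998; 16 January 1999 is on or after that date.
Step 7 — 7 and 27 days from 10 February 1999 (end of the 25-day hold period, which began when supplemental grounds are filed on 16 January 1999) are 17 February 1999 and 9 March 1999 respectively; 15 February 1999 is 2 days too early.
No need to go further; step 7 was not satisfied.

No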